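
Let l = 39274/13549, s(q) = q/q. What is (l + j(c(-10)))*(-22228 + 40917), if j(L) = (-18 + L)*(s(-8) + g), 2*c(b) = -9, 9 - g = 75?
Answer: 742128471997/27098 ≈ 2.7387e+7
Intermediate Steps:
g = -66 (g = 9 - 1*75 = 9 - 75 = -66)
s(q) = 1
c(b) = -9/2 (c(b) = (½)*(-9) = -9/2)
j(L) = 1170 - 65*L (j(L) = (-18 + L)*(1 - 66) = (-18 + L)*(-65) = 1170 - 65*L)
l = 39274/13549 (l = 39274*(1/13549) = 39274/13549 ≈ 2.8987)
(l + j(c(-10)))*(-22228 + 40917) = (39274/13549 + (1170 - 65*(-9/2)))*(-22228 + 40917) = (39274/13549 + (1170 + 585/2))*18689 = (39274/13549 + 2925/2)*18689 = (39709373/27098)*18689 = 742128471997/27098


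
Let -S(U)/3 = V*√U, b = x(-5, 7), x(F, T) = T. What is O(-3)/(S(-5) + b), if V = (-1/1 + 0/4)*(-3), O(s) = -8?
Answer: -28/227 - 36*I*√5/227 ≈ -0.12335 - 0.35462*I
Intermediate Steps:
b = 7
V = 3 (V = (-1*1 + 0*(¼))*(-3) = (-1 + 0)*(-3) = -1*(-3) = 3)
S(U) = -9*√U
O(-3)/(S(-5) + b) = -8/(-9*I*√5 + 7) = -8/(7 - 9*I*√5)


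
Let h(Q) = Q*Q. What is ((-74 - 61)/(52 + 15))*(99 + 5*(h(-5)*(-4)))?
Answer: 54135/67 ≈ 807.99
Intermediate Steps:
h(Q) = Q²
((-74 - 61)/(52 + 15))*(99 + 5*(h(-5)*(-4))) = ((-74 - 61)/(52 + 15))*(99 + 5*((-5)²*(-4))) = (-135/67)*(99 + 5*(25*(-4))) = (-135*1/67)*(99 + 5*(-100)) = -135*(99 - 500)/67 = -135/67*(-401) = 54135/67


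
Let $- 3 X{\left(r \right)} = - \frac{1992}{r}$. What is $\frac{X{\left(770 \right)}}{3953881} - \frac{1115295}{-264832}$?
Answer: $\frac{1697751416233799}{403138972001920} \approx 4.2113$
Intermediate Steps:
$X{\left(r \right)} = \frac{664}{r}$ ($X{\left(r \right)} = - \frac{\left(-1992\right) \frac{1}{r}}{3} = \frac{664}{r}$)
$\frac{X{\left(770 \right)}}{3953881} - \frac{1115295}{-264832} = \frac{664 \cdot \frac{1}{770}}{3953881} - \frac{1115295}{-264832} = 664 \cdot \frac{1}{770} \cdot \frac{1}{3953881} - - \frac{1115295}{264832} = \frac{332}{385} \cdot \frac{1}{3953881} + \frac{1115295}{264832} = \frac{332}{1522244185} + \frac{1115295}{264832} = \frac{1697751416233799}{403138972001920}$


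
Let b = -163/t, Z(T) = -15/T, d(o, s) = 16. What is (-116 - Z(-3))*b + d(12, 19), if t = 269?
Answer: 24027/269 ≈ 89.320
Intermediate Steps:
b = -163/269 ≈ -0.60595
(-116 - Z(-3))*b + d(12, 19) = (-116 - (-15)/(-3))*(-163/269) + 16 = (-116 - (-15)*(-1)/3)*(-163/269) + 16 = (-116 - 1*5)*(-163/269) + 16 = (-116 - 5)*(-163/269) + 16 = -121*(-163/269) + 16 = 19723/269 + 16 = 24027/269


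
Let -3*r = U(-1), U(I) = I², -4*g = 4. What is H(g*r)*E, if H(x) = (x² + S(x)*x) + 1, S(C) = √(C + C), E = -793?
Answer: -7930/9 - 793*√6/9 ≈ -1096.9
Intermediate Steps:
g = -1 (g = -¼*4 = -1)
r = -⅓ (r = -⅓*(-1)² = -⅓*1 = -⅓ ≈ -0.33333)
S(C) = √2*√C (S(C) = √(2*C) = √2*√C)
H(x) = 1 + x² + √2*x^(3/2) (H(x) = (x² + (√2*√x)*x) + 1 = (x² + √2*x^(3/2)) + 1 = 1 + x² + √2*x^(3/2))
H(g*r)*E = (1 + (-1*(-⅓))² + √2*(-1*(-⅓))^(3/2))*(-793) = (1 + (⅓)² + √2*(⅓)^(3/2))*(-793) = (1 + ⅑ + √2*(√3/9))*(-793) = (1 + ⅑ + √6/9)*(-793) = (10/9 + √6/9)*(-793) = -7930/9 - 793*√6/9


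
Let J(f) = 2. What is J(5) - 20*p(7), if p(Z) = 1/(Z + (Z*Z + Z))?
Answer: 106/63 ≈ 1.6825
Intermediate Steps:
p(Z) = 1/(Z² + 2*Z) (p(Z) = 1/(Z + (Z² + Z)) = 1/(Z + (Z + Z²)) = 1/(Z² + 2*Z))
J(5) - 20*p(7) = 2 - 20/(7*(2 + 7)) = 2 - 20/(7*9) = 2 - 20*1/63 = 2 - 20/63 = 106/63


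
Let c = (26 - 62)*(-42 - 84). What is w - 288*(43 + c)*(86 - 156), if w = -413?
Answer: 92312227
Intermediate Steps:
c = 4536 (c = -36*(-126) = 4536)
w - 288*(43 + c)*(86 - 156) = -413 - 288*(43 + 4536)*(86 - 156) = -413 - 1318752*(-70) = -413 - 288*(-320530) = -413 + 92312640 = 92312227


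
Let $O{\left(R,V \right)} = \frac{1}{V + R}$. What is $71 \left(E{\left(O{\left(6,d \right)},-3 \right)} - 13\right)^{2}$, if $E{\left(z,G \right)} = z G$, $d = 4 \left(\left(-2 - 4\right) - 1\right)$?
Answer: $\frac{5686319}{484} \approx 11749.0$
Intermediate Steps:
$d = -28$ ($d = 4 \left(-6 - 1\right) = 4 \left(-7\right) = -28$)
$O{\left(R,V \right)} = \frac{1}{R + V}$
$E{\left(z,G \right)} = G z$
$71 \left(E{\left(O{\left(6,d \right)},-3 \right)} - 13\right)^{2} = 71 \left(- \frac{3}{6 - 28} - 13\right)^{2} = 71 \left(- \frac{3}{-22} - 13\right)^{2} = 71 \left(\left(-3\right) \left(- \frac{1}{22}\right) - 13\right)^{2} = 71 \left(\frac{3}{22} - 13\right)^{2} = 71 \left(- \frac{283}{22}\right)^{2} = 71 \cdot \frac{80089}{484} = \frac{5686319}{484}$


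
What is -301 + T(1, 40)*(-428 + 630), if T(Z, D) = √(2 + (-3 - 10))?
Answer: -301 + 202*I*√11 ≈ -301.0 + 669.96*I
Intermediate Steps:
T(Z, D) = I*√11 (T(Z, D) = √(2 - 13) = √(-11) = I*√11)
-301 + T(1, 40)*(-428 + 630) = -301 + (I*√11)*(-428 + 630) = -301 + (I*√11)*202 = -301 + 202*I*√11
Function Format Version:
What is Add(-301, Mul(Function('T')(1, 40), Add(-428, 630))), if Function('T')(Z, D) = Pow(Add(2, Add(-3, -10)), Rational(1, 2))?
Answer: Add(-301, Mul(202, I, Pow(11, Rational(1, 2)))) ≈ Add(-301.00, Mul(669.96, I))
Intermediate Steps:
Function('T')(Z, D) = Mul(I, Pow(11, Rational(1, 2))) (Function('T')(Z, D) = Pow(Add(2, -13), Rational(1, 2)) = Pow(-11, Rational(1, 2)) = Mul(I, Pow(11, Rational(1, 2))))
Add(-301, Mul(Function('T')(1, 40), Add(-428, 630))) = Add(-301, Mul(Mul(I, Pow(11, Rational(1, 2))), Add(-428, 630))) = Add(-301, Mul(Mul(I, Pow(11, Rational(1, 2))), 202)) = Add(-301, Mul(202, I, Pow(11, Rational(1, 2))))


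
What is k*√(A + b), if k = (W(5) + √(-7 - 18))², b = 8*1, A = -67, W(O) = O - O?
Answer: -25*I*√59 ≈ -192.03*I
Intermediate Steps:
W(O) = 0
b = 8
k = -25 (k = (0 + √(-7 - 18))² = (0 + √(-25))² = (0 + 5*I)² = (5*I)² = -25)
k*√(A + b) = -25*√(-67 + 8) = -25*I*√59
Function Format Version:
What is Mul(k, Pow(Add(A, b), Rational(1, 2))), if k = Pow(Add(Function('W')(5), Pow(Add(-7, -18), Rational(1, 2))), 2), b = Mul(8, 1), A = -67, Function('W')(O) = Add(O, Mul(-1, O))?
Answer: Mul(-25, I, Pow(59, Rational(1, 2))) ≈ Mul(-192.03, I)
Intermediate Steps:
Function('W')(O) = 0
b = 8
k = -25 (k = Pow(Add(0, Pow(Add(-7, -18), Rational(1, 2))), 2) = Pow(Add(0, Pow(-25, Rational(1, 2))), 2) = Pow(Add(0, Mul(5, I)), 2) = Pow(Mul(5, I), 2) = -25)
Mul(k, Pow(Add(A, b), Rational(1, 2))) = Mul(-25, Pow(Add(-67, 8), Rational(1, 2))) = Mul(-25, Pow(-59, Rational(1, 2))) = Mul(-25, Mul(I, Pow(59, Rational(1, 2)))) = Mul(-25, I, Pow(59, Rational(1, 2)))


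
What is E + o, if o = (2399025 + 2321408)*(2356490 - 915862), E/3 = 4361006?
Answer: 6800401034942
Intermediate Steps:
E = 13083018 (E = 3*4361006 = 13083018)
o = 6800387951924 (o = 4720433*1440628 = 6800387951924)
E + o = 13083018 + 6800387951924 = 6800401034942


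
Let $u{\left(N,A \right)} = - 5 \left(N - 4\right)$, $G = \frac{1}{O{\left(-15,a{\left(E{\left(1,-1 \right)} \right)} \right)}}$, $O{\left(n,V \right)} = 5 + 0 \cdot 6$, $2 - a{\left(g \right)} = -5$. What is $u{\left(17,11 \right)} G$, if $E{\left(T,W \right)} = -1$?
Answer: $-13$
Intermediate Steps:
$a{\left(g \right)} = 7$ ($a{\left(g \right)} = 2 - -5 = 2 + 5 = 7$)
$O{\left(n,V \right)} = 5$ ($O{\left(n,V \right)} = 5 + 0 = 5$)
$G = \frac{1}{5} \approx 0.2$
$u{\left(N,A \right)} = 20 - 5 N$ ($u{\left(N,A \right)} = - 5 \left(-4 + N\right) = 20 - 5 N$)
$u{\left(17,11 \right)} G = \left(20 - 85\right) \frac{1}{5} = \left(-65\right) \frac{1}{5} = -13$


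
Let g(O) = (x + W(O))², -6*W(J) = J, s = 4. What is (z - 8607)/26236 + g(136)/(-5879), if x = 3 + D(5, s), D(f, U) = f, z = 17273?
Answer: 29123845/99155214 ≈ 0.29372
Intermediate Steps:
W(J) = -J/6
x = 8 (x = 3 + 5 = 8)
g(O) = (8 - O/6)²
(z - 8607)/26236 + g(136)/(-5879) = (17273 - 8607)/26236 + ((-48 + 136)²/36)/(-5879) = 8666*(1/26236) + ((1/36)*88²)*(-1/5879) = 619/1874 + ((1/36)*7744)*(-1/5879) = 619/1874 + (1936/9)*(-1/5879) = 619/1874 - 1936/52911 = 29123845/99155214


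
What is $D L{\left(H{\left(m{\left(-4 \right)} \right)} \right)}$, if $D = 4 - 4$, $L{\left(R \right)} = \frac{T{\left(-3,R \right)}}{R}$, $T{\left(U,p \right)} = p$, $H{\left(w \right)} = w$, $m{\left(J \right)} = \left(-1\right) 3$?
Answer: $0$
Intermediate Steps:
$m{\left(J \right)} = -3$
$L{\left(R \right)} = 1$ ($L{\left(R \right)} = \frac{R}{R} = 1$)
$D = 0$ ($D = 4 - 4 = 0$)
$D L{\left(H{\left(m{\left(-4 \right)} \right)} \right)} = 0 \cdot 1 = 0$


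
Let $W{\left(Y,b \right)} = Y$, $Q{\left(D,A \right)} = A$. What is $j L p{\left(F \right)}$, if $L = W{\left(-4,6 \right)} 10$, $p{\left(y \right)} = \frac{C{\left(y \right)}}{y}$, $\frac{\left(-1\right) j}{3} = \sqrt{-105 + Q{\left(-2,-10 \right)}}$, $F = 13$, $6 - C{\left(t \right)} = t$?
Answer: $- \frac{840 i \sqrt{115}}{13} \approx - 692.92 i$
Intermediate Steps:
$C{\left(t \right)} = 6 - t$
$j = - 3 i \sqrt{115}$ ($j = - 3 \sqrt{-105 - 10} = - 3 \sqrt{-115} = - 3 i \sqrt{115} \approx - 32.171 i$)
$p{\left(y \right)} = \frac{6 - y}{y}$
$L = -40$ ($L = \left(-4\right) 10 = -40$)
$j L p{\left(F \right)} = - 3 i \sqrt{115} \left(-40\right) \frac{6 - 13}{13} = 120 i \sqrt{115} \frac{6 - 13}{13} = 120 i \sqrt{115} \cdot \frac{1}{13} \left(-7\right) = 120 i \sqrt{115} \left(- \frac{7}{13}\right) = - \frac{840 i \sqrt{115}}{13}$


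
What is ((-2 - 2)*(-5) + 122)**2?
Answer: 20164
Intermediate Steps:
((-2 - 2)*(-5) + 122)**2 = (-4*(-5) + 122)**2 = (20 + 122)**2 = 142**2 = 20164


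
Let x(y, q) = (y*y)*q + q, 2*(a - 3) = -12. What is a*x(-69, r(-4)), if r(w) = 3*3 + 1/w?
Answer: -250005/2 ≈ -1.2500e+5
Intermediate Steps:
a = -3 (a = 3 + (½)*(-12) = 3 - 6 = -3)
r(w) = 9 + 1/w
x(y, q) = q + q*y² (x(y, q) = y²*q + q = q*y² + q = q + q*y²)
a*x(-69, r(-4)) = -3*(9 + 1/(-4))*(1 + (-69)²) = -3*(9 - ¼)*(1 + 4761) = -105*4762/4 = -3*83335/2 = -250005/2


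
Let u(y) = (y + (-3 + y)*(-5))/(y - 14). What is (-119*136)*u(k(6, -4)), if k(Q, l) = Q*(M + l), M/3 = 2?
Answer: -267036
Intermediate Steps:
M = 6 (M = 3*2 = 6)
k(Q, l) = Q*(6 + l)
u(y) = (15 - 4*y)/(-14 + y) (u(y) = (y + (15 - 5*y))/(-14 + y) = (15 - 4*y)/(-14 + y))
(-119*136)*u(k(6, -4)) = (-119*136)*((15 - 24*(6 - 4))/(-14 + 6*(6 - 4))) = -16184*(15 - 24*2)/(-14 + 6*2) = -16184*(15 - 4*12)/(-14 + 12) = -16184*(15 - 48)/(-2) = -(-8092)*(-33) = -16184*33/2 = -267036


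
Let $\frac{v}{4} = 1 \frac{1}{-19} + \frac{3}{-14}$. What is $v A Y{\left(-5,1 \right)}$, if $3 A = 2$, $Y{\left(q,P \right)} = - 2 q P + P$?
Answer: $- \frac{3124}{399} \approx -7.8296$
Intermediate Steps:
$Y{\left(q,P \right)} = P - 2 P q$ ($Y{\left(q,P \right)} = - 2 P q + P = P - 2 P q$)
$A = \frac{2}{3}$ ($A = \frac{1}{3} \cdot 2 = \frac{2}{3} \approx 0.66667$)
$v = - \frac{142}{133}$ ($v = 4 \left(1 \frac{1}{-19} + \frac{3}{-14}\right) = 4 \left(1 \left(- \frac{1}{19}\right) + 3 \left(- \frac{1}{14}\right)\right) = 4 \left(- \frac{1}{19} - \frac{3}{14}\right) = 4 \left(- \frac{71}{266}\right) = - \frac{142}{133} \approx -1.0677$)
$v A Y{\left(-5,1 \right)} = \left(- \frac{142}{133}\right) \frac{2}{3} \cdot 1 \left(1 - -10\right) = - \frac{284 \cdot 1 \left(1 + 10\right)}{399} = - \frac{284 \cdot 1 \cdot 11}{399} = \left(- \frac{284}{399}\right) 11 = - \frac{3124}{399}$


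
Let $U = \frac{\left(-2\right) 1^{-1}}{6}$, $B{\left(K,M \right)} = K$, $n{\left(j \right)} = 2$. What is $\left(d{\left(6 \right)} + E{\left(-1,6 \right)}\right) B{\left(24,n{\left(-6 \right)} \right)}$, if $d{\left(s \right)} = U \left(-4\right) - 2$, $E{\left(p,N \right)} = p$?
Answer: $-40$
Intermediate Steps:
$U = - \frac{1}{3}$ ($U = \left(-2\right) 1 \cdot \frac{1}{6} = \left(-2\right) \frac{1}{6} = - \frac{1}{3} \approx -0.33333$)
$d{\left(s \right)} = - \frac{2}{3}$ ($d{\left(s \right)} = \left(- \frac{1}{3}\right) \left(-4\right) - 2 = \frac{4}{3} - 2 = - \frac{2}{3}$)
$\left(d{\left(6 \right)} + E{\left(-1,6 \right)}\right) B{\left(24,n{\left(-6 \right)} \right)} = \left(- \frac{2}{3} - 1\right) 24 = \left(- \frac{5}{3}\right) 24 = -40$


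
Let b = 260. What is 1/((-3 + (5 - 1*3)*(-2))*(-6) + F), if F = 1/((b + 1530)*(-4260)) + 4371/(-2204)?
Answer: 4201595400/168134350399 ≈ 0.024990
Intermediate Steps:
F = -8332656401/4201595400 (F = 1/((260 + 1530)*(-4260)) + 4371/(-2204) = -1/4260/1790 + 4371*(-1/2204) = (1/1790)*(-1/4260) - 4371/2204 = -1/7625400 - 4371/2204 = -8332656401/4201595400 ≈ -1.9832)
1/((-3 + (5 - 1*3)*(-2))*(-6) + F) = 1/((-3 + (5 - 1*3)*(-2))*(-6) - 8332656401/4201595400) = 1/((-3 + (5 - 3)*(-2))*(-6) - 8332656401/4201595400) = 1/((-3 + 2*(-2))*(-6) - 8332656401/4201595400) = 1/((-3 - 4)*(-6) - 8332656401/4201595400) = 1/(-7*(-6) - 8332656401/4201595400) = 1/(42 - 8332656401/4201595400) = 1/(168134350399/4201595400) = 4201595400/168134350399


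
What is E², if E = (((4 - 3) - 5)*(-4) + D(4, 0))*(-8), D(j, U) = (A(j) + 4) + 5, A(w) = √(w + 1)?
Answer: 40320 + 3200*√5 ≈ 47475.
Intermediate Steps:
A(w) = √(1 + w)
D(j, U) = 9 + √(1 + j) (D(j, U) = (√(1 + j) + 4) + 5 = (4 + √(1 + j)) + 5 = 9 + √(1 + j))
E = -200 - 8*√5 (E = (((4 - 3) - 5)*(-4) + (9 + √(1 + 4)))*(-8) = ((1 - 5)*(-4) + (9 + √5))*(-8) = (-4*(-4) + (9 + √5))*(-8) = (16 + (9 + √5))*(-8) = (25 + √5)*(-8) = -200 - 8*√5 ≈ -217.89)
E² = (-200 - 8*√5)²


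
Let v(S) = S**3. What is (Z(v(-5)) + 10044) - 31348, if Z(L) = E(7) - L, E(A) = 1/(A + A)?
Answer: -296505/14 ≈ -21179.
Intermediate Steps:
E(A) = 1/(2*A)
Z(L) = 1/14 - L (Z(L) = (1/2)/7 - L = (1/2)*(1/7) - L = 1/14 - L)
(Z(v(-5)) + 10044) - 31348 = ((1/14 - 1*(-5)**3) + 10044) - 31348 = ((1/14 - 1*(-125)) + 10044) - 31348 = ((1/14 + 125) + 10044) - 31348 = (1751/14 + 10044) - 31348 = 142367/14 - 31348 = -296505/14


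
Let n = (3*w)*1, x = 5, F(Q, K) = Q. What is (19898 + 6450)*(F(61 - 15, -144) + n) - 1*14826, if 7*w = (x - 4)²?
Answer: 1208474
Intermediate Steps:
w = ⅐ (w = (5 - 4)²/7 = (⅐)*1² = (⅐)*1 = ⅐ ≈ 0.14286)
n = 3/7 (n = (3*(⅐))*1 = (3/7)*1 = 3/7 ≈ 0.42857)
(19898 + 6450)*(F(61 - 15, -144) + n) - 1*14826 = (19898 + 6450)*((61 - 15) + 3/7) - 1*14826 = 26348*(46 + 3/7) - 14826 = 26348*(325/7) - 14826 = 1223300 - 14826 = 1208474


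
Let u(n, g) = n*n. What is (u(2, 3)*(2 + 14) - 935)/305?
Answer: -871/305 ≈ -2.8557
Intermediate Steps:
u(n, g) = n**2
(u(2, 3)*(2 + 14) - 935)/305 = (2**2*(2 + 14) - 935)/305 = (4*16 - 935)/305 = (64 - 935)/305 = (1/305)*(-871) = -871/305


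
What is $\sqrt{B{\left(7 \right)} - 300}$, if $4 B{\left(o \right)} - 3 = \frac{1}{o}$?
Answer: $\frac{i \sqrt{58646}}{14} \approx 17.298 i$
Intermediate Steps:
$B{\left(o \right)} = \frac{3}{4} + \frac{1}{4 o}$
$\sqrt{B{\left(7 \right)} - 300} = \sqrt{\frac{1 + 3 \cdot 7}{4 \cdot 7} - 300} = \sqrt{\frac{1}{4} \cdot \frac{1}{7} \left(1 + 21\right) - 300} = \sqrt{\frac{1}{4} \cdot \frac{1}{7} \cdot 22 - 300} = \sqrt{\frac{11}{14} - 300} = \sqrt{- \frac{4189}{14}} = \frac{i \sqrt{58646}}{14}$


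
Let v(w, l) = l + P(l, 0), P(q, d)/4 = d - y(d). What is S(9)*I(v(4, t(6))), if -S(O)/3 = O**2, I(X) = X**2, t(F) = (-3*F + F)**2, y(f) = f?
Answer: -5038848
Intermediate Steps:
t(F) = 4*F**2 (t(F) = (-2*F)**2 = 4*F**2)
P(q, d) = 0 (P(q, d) = 4*(d - d) = 4*0 = 0)
v(w, l) = l (v(w, l) = l + 0 = l)
S(O) = -3*O**2
S(9)*I(v(4, t(6))) = (-3*9**2)*(4*6**2)**2 = (-3*81)*(4*36)**2 = -243*144**2 = -243*20736 = -5038848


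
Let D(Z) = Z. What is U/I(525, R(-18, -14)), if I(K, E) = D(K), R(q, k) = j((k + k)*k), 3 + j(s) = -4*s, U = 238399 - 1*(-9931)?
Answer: 49666/105 ≈ 473.01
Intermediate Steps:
U = 248330 (U = 238399 + 9931 = 248330)
j(s) = -3 - 4*s
R(q, k) = -3 - 8*k² (R(q, k) = -3 - 4*(k + k)*k = -3 - 4*2*k*k = -3 - 8*k²)
I(K, E) = K
U/I(525, R(-18, -14)) = 248330/525 = 248330*(1/525) = 49666/105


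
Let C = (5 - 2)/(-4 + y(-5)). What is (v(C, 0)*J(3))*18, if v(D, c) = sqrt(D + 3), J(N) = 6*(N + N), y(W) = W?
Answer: 432*sqrt(6) ≈ 1058.2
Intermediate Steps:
C = -1/3 (C = (5 - 2)/(-4 - 5) = 3/(-9) = 3*(-1/9) = -1/3 ≈ -0.33333)
J(N) = 12*N (J(N) = 6*(2*N) = 12*N)
v(D, c) = sqrt(3 + D)
(v(C, 0)*J(3))*18 = (sqrt(3 - 1/3)*(12*3))*18 = (sqrt(8/3)*36)*18 = ((2*sqrt(6)/3)*36)*18 = (24*sqrt(6))*18 = 432*sqrt(6)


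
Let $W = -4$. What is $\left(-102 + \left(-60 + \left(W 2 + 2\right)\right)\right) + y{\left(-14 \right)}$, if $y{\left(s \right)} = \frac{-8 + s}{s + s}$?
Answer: $- \frac{2341}{14} \approx -167.21$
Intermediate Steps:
$y{\left(s \right)} = \frac{-8 + s}{2 s}$
$\left(-102 + \left(-60 + \left(W 2 + 2\right)\right)\right) + y{\left(-14 \right)} = \left(-102 + \left(-60 + \left(\left(-4\right) 2 + 2\right)\right)\right) + \frac{-8 - 14}{2 \left(-14\right)} = \left(-102 + \left(-60 + \left(-8 + 2\right)\right)\right) + \frac{1}{2} \left(- \frac{1}{14}\right) \left(-22\right) = \left(-102 - 66\right) + \frac{11}{14} = -168 + \frac{11}{14} = - \frac{2341}{14}$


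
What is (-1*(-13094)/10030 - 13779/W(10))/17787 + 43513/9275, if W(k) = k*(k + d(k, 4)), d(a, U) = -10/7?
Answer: 16707370291/3568072200 ≈ 4.6825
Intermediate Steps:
d(a, U) = -10/7 (d(a, U) = -10*⅐ = -10/7)
W(k) = k*(-10/7 + k) (W(k) = k*(k - 10/7) = k*(-10/7 + k))
(-1*(-13094)/10030 - 13779/W(10))/17787 + 43513/9275 = (-1*(-13094)/10030 - 13779*7/(10*(-10 + 7*10)))/17787 + 43513/9275 = (13094*(1/10030) - 13779*7/(10*(-10 + 70)))*(1/17787) + 43513*(1/9275) = (6547/5015 - 13779/((⅐)*10*60))*(1/17787) + 821/175 = (6547/5015 - 13779/600/7)*(1/17787) + 821/175 = (6547/5015 - 13779*7/600)*(1/17787) + 821/175 = (6547/5015 - 32151/200)*(1/17787) + 821/175 = -31985573/200600*1/17787 + 821/175 = -31985573/3568072200 + 821/175 = 16707370291/3568072200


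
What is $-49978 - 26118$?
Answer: $-76096$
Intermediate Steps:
$-49978 - 26118 = -76096$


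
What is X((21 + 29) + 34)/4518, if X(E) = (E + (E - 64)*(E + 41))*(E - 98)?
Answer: -18088/2259 ≈ -8.0071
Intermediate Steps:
X(E) = (-98 + E)*(E + (-64 + E)*(41 + E)) (X(E) = (E + (-64 + E)*(41 + E))*(-98 + E) = (-98 + E)*(E + (-64 + E)*(41 + E)))
X((21 + 29) + 34)/4518 = (257152 + ((21 + 29) + 34)³ - 468*((21 + 29) + 34) - 120*((21 + 29) + 34)²)/4518 = (257152 + (50 + 34)³ - 468*(50 + 34) - 120*(50 + 34)²)*(1/4518) = (257152 + 84³ - 468*84 - 120*84²)*(1/4518) = (257152 + 592704 - 39312 - 120*7056)*(1/4518) = (257152 + 592704 - 39312 - 846720)*(1/4518) = -36176*1/4518 = -18088/2259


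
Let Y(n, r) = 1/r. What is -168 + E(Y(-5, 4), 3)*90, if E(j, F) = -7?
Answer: -798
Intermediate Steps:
-168 + E(Y(-5, 4), 3)*90 = -168 - 7*90 = -168 - 630 = -798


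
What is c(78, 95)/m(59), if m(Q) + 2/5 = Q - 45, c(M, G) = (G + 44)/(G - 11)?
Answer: 695/5712 ≈ 0.12167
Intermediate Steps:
c(M, G) = (44 + G)/(-11 + G)
m(Q) = -227/5 + Q (m(Q) = -⅖ + (Q - 45) = -⅖ + (-45 + Q) = -227/5 + Q)
c(78, 95)/m(59) = ((44 + 95)/(-11 + 95))/(-227/5 + 59) = (139/84)/(68/5) = ((1/84)*139)*(5/68) = (139/84)*(5/68) = 695/5712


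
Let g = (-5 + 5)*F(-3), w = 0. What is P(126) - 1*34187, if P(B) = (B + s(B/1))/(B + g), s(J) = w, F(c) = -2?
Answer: -34186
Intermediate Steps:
s(J) = 0
g = 0 (g = (-5 + 5)*(-2) = 0*(-2) = 0)
P(B) = 1 (P(B) = (B + 0)/(B + 0) = B/B = 1)
P(126) - 1*34187 = 1 - 1*34187 = 1 - 34187 = -34186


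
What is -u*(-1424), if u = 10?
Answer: 14240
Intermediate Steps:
-u*(-1424) = -10*(-1424) = -1*(-14240) = 14240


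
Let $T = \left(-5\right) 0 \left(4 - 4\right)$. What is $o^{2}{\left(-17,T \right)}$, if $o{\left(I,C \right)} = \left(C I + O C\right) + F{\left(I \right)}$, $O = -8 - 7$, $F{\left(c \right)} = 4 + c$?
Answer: $169$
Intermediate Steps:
$O = -15$
$T = 0$ ($T = 0 \cdot 0 = 0$)
$o{\left(I,C \right)} = 4 + I - 15 C + C I$ ($o{\left(I,C \right)} = \left(C I - 15 C\right) + \left(4 + I\right) = \left(- 15 C + C I\right) + \left(4 + I\right) = 4 + I - 15 C + C I$)
$o^{2}{\left(-17,T \right)} = \left(4 - 17 - 0 + 0 \left(-17\right)\right)^{2} = \left(4 - 17 + 0 + 0\right)^{2} = \left(-13\right)^{2} = 169$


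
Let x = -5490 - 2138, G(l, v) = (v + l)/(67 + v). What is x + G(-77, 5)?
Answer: -7629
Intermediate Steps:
G(l, v) = (l + v)/(67 + v)
x = -7628
x + G(-77, 5) = -7628 + (-77 + 5)/(67 + 5) = -7628 - 72/72 = -7628 + (1/72)*(-72) = -7628 - 1 = -7629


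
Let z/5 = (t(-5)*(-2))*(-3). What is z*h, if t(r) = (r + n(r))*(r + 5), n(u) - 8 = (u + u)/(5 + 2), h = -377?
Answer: 0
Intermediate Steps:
n(u) = 8 + 2*u/7 (n(u) = 8 + (u + u)/(5 + 2) = 8 + (2*u)/7 = 8 + (2*u)*(⅐) = 8 + 2*u/7)
t(r) = (5 + r)*(8 + 9*r/7) (t(r) = (r + (8 + 2*r/7))*(r + 5) = (8 + 9*r/7)*(5 + r) = (5 + r)*(8 + 9*r/7))
z = 0 (z = 5*(((40 + (9/7)*(-5)² + (101/7)*(-5))*(-2))*(-3)) = 5*(((40 + (9/7)*25 - 505/7)*(-2))*(-3)) = 5*(((40 + 225/7 - 505/7)*(-2))*(-3)) = 5*((0*(-2))*(-3)) = 5*(0*(-3)) = 5*0 = 0)
z*h = 0*(-377) = 0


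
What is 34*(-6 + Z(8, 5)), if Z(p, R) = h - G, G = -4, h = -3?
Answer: -170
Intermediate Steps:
Z(p, R) = 1 (Z(p, R) = -3 - 1*(-4) = -3 + 4 = 1)
34*(-6 + Z(8, 5)) = 34*(-6 + 1) = 34*(-5) = -170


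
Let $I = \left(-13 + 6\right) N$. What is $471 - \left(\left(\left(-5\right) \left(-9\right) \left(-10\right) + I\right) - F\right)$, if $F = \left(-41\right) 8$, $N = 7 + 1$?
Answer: $649$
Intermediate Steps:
$N = 8$
$F = -328$
$I = -56$ ($I = \left(-13 + 6\right) 8 = \left(-7\right) 8 = -56$)
$471 - \left(\left(\left(-5\right) \left(-9\right) \left(-10\right) + I\right) - F\right) = 471 - \left(\left(\left(-5\right) \left(-9\right) \left(-10\right) - 56\right) - -328\right) = 471 - \left(\left(45 \left(-10\right) - 56\right) + 328\right) = 471 - \left(\left(-450 - 56\right) + 328\right) = 471 - \left(-506 + 328\right) = 471 - -178 = 471 + 178 = 649$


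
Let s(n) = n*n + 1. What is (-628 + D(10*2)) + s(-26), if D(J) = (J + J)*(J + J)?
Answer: 1649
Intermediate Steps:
D(J) = 4*J² (D(J) = (2*J)*(2*J) = 4*J²)
s(n) = 1 + n² (s(n) = n² + 1 = 1 + n²)
(-628 + D(10*2)) + s(-26) = (-628 + 4*(10*2)²) + (1 + (-26)²) = (-628 + 4*20²) + (1 + 676) = (-628 + 4*400) + 677 = (-628 + 1600) + 677 = 972 + 677 = 1649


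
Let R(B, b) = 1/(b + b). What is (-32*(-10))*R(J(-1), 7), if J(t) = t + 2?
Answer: 160/7 ≈ 22.857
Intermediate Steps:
J(t) = 2 + t
R(B, b) = 1/(2*b)
(-32*(-10))*R(J(-1), 7) = (-32*(-10))*((1/2)/7) = 320*((1/2)*(1/7)) = 320*(1/14) = 160/7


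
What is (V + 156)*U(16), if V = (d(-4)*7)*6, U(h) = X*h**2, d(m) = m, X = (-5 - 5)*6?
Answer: 184320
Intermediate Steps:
X = -60 (X = -10*6 = -60)
U(h) = -60*h**2
V = -168 (V = -4*7*6 = -28*6 = -168)
(V + 156)*U(16) = (-168 + 156)*(-60*16**2) = -(-720)*256 = -12*(-15360) = 184320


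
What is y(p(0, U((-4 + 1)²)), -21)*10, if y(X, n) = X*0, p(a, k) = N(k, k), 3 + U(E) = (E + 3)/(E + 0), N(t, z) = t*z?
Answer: 0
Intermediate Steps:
U(E) = -3 + (3 + E)/E (U(E) = -3 + (E + 3)/(E + 0) = -3 + (3 + E)/E)
p(a, k) = k² (p(a, k) = k*k = k²)
y(X, n) = 0
y(p(0, U((-4 + 1)²)), -21)*10 = 0*10 = 0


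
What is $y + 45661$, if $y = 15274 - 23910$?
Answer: $37025$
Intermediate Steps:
$y = -8636$ ($y = 15274 - 23910 = -8636$)
$y + 45661 = -8636 + 45661 = 37025$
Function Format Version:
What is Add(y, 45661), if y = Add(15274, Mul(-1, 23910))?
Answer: 37025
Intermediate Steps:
y = -8636 (y = Add(15274, -23910) = -8636)
Add(y, 45661) = Add(-8636, 45661) = 37025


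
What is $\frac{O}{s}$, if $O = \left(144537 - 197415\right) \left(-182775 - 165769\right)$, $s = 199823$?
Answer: $\frac{18430309632}{199823} \approx 92233.0$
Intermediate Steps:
$O = 18430309632$ ($O = \left(-52878\right) \left(-348544\right) = 18430309632$)
$\frac{O}{s} = \frac{18430309632}{199823}$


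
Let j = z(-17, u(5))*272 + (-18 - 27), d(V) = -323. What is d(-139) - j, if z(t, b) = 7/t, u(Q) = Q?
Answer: -166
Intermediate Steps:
j = -157 (j = (7/(-17))*272 + (-18 - 27) = (7*(-1/17))*272 - 45 = -7/17*272 - 45 = -112 - 45 = -157)
d(-139) - j = -323 - 1*(-157) = -323 + 157 = -166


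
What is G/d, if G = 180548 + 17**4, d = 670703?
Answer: 264069/670703 ≈ 0.39372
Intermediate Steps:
G = 264069 (G = 180548 + 83521 = 264069)
G/d = 264069/670703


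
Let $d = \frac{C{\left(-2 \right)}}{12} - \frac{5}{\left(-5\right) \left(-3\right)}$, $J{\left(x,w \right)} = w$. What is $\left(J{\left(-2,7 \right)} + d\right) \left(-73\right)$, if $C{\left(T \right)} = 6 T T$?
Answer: $- \frac{1898}{3} \approx -632.67$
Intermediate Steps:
$C{\left(T \right)} = 6 T^{2}$
$d = \frac{5}{3}$ ($d = \frac{6 \left(-2\right)^{2}}{12} - \frac{5}{\left(-5\right) \left(-3\right)} = 6 \cdot 4 \cdot \frac{1}{12} - \frac{5}{15} = 24 \cdot \frac{1}{12} - \frac{1}{3} = 2 - \frac{1}{3} = \frac{5}{3} \approx 1.6667$)
$\left(J{\left(-2,7 \right)} + d\right) \left(-73\right) = \left(7 + \frac{5}{3}\right) \left(-73\right) = \frac{26}{3} \left(-73\right) = - \frac{1898}{3}$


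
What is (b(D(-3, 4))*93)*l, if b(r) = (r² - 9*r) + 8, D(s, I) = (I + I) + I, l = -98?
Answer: -401016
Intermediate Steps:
D(s, I) = 3*I (D(s, I) = 2*I + I = 3*I)
b(r) = 8 + r² - 9*r
(b(D(-3, 4))*93)*l = ((8 + (3*4)² - 27*4)*93)*(-98) = ((8 + 12² - 9*12)*93)*(-98) = ((8 + 144 - 108)*93)*(-98) = (44*93)*(-98) = 4092*(-98) = -401016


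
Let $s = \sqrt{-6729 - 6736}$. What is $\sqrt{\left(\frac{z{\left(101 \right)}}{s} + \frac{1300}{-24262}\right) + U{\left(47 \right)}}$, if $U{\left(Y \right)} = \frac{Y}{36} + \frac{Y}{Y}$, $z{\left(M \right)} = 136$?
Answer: $\frac{\sqrt{2163075905022644675 - 9701546560907040 i \sqrt{13465}}}{980063490} \approx 1.5477 - 0.37864 i$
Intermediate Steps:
$U{\left(Y \right)} = 1 + \frac{Y}{36}$ ($U{\left(Y \right)} = Y \frac{1}{36} + 1 = \frac{Y}{36} + 1 = 1 + \frac{Y}{36}$)
$s = i \sqrt{13465}$ ($s = \sqrt{-13465} = i \sqrt{13465} \approx 116.04 i$)
$\sqrt{\left(\frac{z{\left(101 \right)}}{s} + \frac{1300}{-24262}\right) + U{\left(47 \right)}} = \sqrt{\left(\frac{136}{i \sqrt{13465}} + \frac{1300}{-24262}\right) + \left(1 + \frac{1}{36} \cdot 47\right)} = \sqrt{\left(136 \left(- \frac{i \sqrt{13465}}{13465}\right) + 1300 \left(- \frac{1}{24262}\right)\right) + \left(1 + \frac{47}{36}\right)} = \sqrt{\left(- \frac{136 i \sqrt{13465}}{13465} - \frac{650}{12131}\right) + \frac{83}{36}} = \sqrt{\left(- \frac{650}{12131} - \frac{136 i \sqrt{13465}}{13465}\right) + \frac{83}{36}} = \sqrt{\frac{983473}{436716} - \frac{136 i \sqrt{13465}}{13465}}$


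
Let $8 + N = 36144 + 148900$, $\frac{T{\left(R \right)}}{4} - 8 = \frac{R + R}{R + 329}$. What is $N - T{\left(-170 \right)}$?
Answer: $\frac{29416996}{159} \approx 1.8501 \cdot 10^{5}$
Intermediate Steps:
$T{\left(R \right)} = 32 + \frac{8 R}{329 + R}$ ($T{\left(R \right)} = 32 + 4 \frac{R + R}{R + 329} = 32 + 4 \frac{2 R}{329 + R} = 32 + \frac{8 R}{329 + R}$)
$N = 185036$ ($N = -8 + \left(36144 + 148900\right) = -8 + 185044 = 185036$)
$N - T{\left(-170 \right)} = 185036 - \frac{8 \left(1316 + 5 \left(-170\right)\right)}{329 - 170} = 185036 - \frac{8 \left(1316 - 850\right)}{159} = 185036 - 8 \cdot \frac{1}{159} \cdot 466 = 185036 - \frac{3728}{159} = \frac{29416996}{159}$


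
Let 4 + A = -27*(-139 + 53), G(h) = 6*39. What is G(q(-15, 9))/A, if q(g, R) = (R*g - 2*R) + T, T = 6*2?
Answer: 117/1159 ≈ 0.10095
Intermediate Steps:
T = 12
q(g, R) = 12 - 2*R + R*g (q(g, R) = (R*g - 2*R) + 12 = (-2*R + R*g) + 12 = 12 - 2*R + R*g)
G(h) = 234
A = 2318 (A = -4 - 27*(-139 + 53) = -4 - 27*(-86) = -4 + 2322 = 2318)
G(q(-15, 9))/A = 234/2318 = 234*(1/2318) = 117/1159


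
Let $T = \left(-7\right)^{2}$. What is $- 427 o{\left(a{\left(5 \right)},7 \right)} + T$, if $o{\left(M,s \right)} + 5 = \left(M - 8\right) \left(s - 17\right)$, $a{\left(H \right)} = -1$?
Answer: $-36246$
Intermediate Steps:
$o{\left(M,s \right)} = -5 + \left(-17 + s\right) \left(-8 + M\right)$ ($o{\left(M,s \right)} = -5 + \left(M - 8\right) \left(s - 17\right) = -5 + \left(-8 + M\right) \left(-17 + s\right) = -5 + \left(-17 + s\right) \left(-8 + M\right)$)
$T = 49$
$- 427 o{\left(a{\left(5 \right)},7 \right)} + T = - 427 \left(131 - -17 - 56 - 7\right) + 49 = - 427 \left(131 + 17 - 56 - 7\right) + 49 = \left(-427\right) 85 + 49 = -36295 + 49 = -36246$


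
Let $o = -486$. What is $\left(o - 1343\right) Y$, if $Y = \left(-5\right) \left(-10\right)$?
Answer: $-91450$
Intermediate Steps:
$Y = 50$
$\left(o - 1343\right) Y = \left(-486 - 1343\right) 50 = \left(-1829\right) 50 = -91450$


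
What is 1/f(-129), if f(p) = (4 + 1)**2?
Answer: 1/25 ≈ 0.040000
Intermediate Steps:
f(p) = 25 (f(p) = 5**2 = 25)
1/f(-129) = 1/25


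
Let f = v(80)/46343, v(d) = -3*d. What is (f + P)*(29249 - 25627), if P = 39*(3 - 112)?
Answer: -713549694126/46343 ≈ -1.5397e+7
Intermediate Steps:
P = -4251 (P = 39*(-109) = -4251)
f = -240/46343 (f = -3*80/46343 = -240*1/46343 = -240/46343 ≈ -0.0051788)
(f + P)*(29249 - 25627) = (-240/46343 - 4251)*(29249 - 25627) = -197004333/46343*3622 = -713549694126/46343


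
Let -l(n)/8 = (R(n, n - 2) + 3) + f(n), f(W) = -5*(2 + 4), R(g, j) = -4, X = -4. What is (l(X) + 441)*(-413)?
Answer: -284557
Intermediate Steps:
f(W) = -30 (f(W) = -5*6 = -30)
l(n) = 248 (l(n) = -8*((-4 + 3) - 30) = -8*(-1 - 30) = -8*(-31) = 248)
(l(X) + 441)*(-413) = (248 + 441)*(-413) = 689*(-413) = -284557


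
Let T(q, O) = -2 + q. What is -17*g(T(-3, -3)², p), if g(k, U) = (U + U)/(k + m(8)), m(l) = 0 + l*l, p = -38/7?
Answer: 1292/623 ≈ 2.0738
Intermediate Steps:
p = -38/7 (p = -38*⅐ = -38/7 ≈ -5.4286)
m(l) = l² (m(l) = 0 + l² = l²)
g(k, U) = 2*U/(64 + k) (g(k, U) = (U + U)/(k + 8²) = (2*U)/(k + 64) = (2*U)/(64 + k) = 2*U/(64 + k))
-17*g(T(-3, -3)², p) = -34*(-38)/(7*(64 + (-2 - 3)²)) = -34*(-38)/(7*(64 + (-5)²)) = -34*(-38)/(7*(64 + 25)) = -34*(-38)/(7*89) = -17*(-76/623) = 1292/623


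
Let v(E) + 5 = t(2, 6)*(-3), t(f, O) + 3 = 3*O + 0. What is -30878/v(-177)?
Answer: 15439/25 ≈ 617.56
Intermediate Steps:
t(f, O) = -3 + 3*O (t(f, O) = -3 + (3*O + 0) = -3 + 3*O)
v(E) = -50 (v(E) = -5 + (-3 + 3*6)*(-3) = -5 + (-3 + 18)*(-3) = -5 + 15*(-3) = -5 - 45 = -50)
-30878/v(-177) = -30878/(-50) = -30878*(-1/50) = 15439/25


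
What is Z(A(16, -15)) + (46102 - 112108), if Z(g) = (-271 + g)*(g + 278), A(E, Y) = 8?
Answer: -141224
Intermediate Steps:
Z(g) = (-271 + g)*(278 + g)
Z(A(16, -15)) + (46102 - 112108) = (-75338 + 8**2 + 7*8) + (46102 - 112108) = (-75338 + 64 + 56) - 66006 = -75218 - 66006 = -141224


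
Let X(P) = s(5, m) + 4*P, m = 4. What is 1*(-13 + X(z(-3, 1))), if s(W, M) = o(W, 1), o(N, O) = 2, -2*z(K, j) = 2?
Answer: -15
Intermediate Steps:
z(K, j) = -1 (z(K, j) = -½*2 = -1)
s(W, M) = 2
X(P) = 2 + 4*P
1*(-13 + X(z(-3, 1))) = 1*(-13 + (2 + 4*(-1))) = 1*(-13 + (2 - 4)) = 1*(-13 - 2) = 1*(-15) = -15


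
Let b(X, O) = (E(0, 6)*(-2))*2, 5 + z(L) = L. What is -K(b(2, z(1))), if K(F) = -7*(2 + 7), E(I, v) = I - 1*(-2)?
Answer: 63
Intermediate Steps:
E(I, v) = 2 + I (E(I, v) = I + 2 = 2 + I)
z(L) = -5 + L
b(X, O) = -8 (b(X, O) = ((2 + 0)*(-2))*2 = (2*(-2))*2 = -4*2 = -8)
K(F) = -63 (K(F) = -7*9 = -63)
-K(b(2, z(1))) = -1*(-63) = 63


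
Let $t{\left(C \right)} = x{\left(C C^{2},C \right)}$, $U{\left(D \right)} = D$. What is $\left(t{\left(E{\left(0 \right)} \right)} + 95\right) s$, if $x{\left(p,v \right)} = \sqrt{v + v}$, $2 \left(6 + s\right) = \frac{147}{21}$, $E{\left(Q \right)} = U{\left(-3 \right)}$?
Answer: $- \frac{475}{2} - \frac{5 i \sqrt{6}}{2} \approx -237.5 - 6.1237 i$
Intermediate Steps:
$E{\left(Q \right)} = -3$
$s = - \frac{5}{2}$ ($s = -6 + \frac{147 \cdot \frac{1}{21}}{2} = -6 + \frac{1}{2} \cdot 7 = -6 + \frac{7}{2} = - \frac{5}{2} \approx -2.5$)
$x{\left(p,v \right)} = \sqrt{2} \sqrt{v}$ ($x{\left(p,v \right)} = \sqrt{2 v} = \sqrt{2} \sqrt{v}$)
$t{\left(C \right)} = \sqrt{2} \sqrt{C}$
$\left(t{\left(E{\left(0 \right)} \right)} + 95\right) s = \left(\sqrt{2} \sqrt{-3} + 95\right) \left(- \frac{5}{2}\right) = \left(\sqrt{2} i \sqrt{3} + 95\right) \left(- \frac{5}{2}\right) = \left(i \sqrt{6} + 95\right) \left(- \frac{5}{2}\right) = \left(95 + i \sqrt{6}\right) \left(- \frac{5}{2}\right) = - \frac{475}{2} - \frac{5 i \sqrt{6}}{2}$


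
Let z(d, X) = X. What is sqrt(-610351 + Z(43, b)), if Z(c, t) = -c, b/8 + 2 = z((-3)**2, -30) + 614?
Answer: I*sqrt(610394) ≈ 781.28*I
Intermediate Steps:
b = 4656 (b = -16 + 8*(-30 + 614) = -16 + 8*584 = -16 + 4672 = 4656)
sqrt(-610351 + Z(43, b)) = sqrt(-610351 - 1*43) = sqrt(-610351 - 43) = sqrt(-610394) = I*sqrt(610394)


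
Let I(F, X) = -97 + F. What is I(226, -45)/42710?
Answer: 129/42710 ≈ 0.0030204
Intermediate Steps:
I(226, -45)/42710 = (-97 + 226)/42710 = 129*(1/42710) = 129/42710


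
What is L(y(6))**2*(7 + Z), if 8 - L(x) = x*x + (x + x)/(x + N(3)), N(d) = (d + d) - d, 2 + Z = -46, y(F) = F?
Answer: -317504/9 ≈ -35278.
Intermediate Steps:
Z = -48 (Z = -2 - 46 = -48)
N(d) = d (N(d) = 2*d - d = d)
L(x) = 8 - x**2 - 2*x/(3 + x) (L(x) = 8 - (x*x + (x + x)/(x + 3)) = 8 - (x**2 + (2*x)/(3 + x)) = 8 - (x**2 + 2*x/(3 + x)) = 8 + (-x**2 - 2*x/(3 + x)) = 8 - x**2 - 2*x/(3 + x))
L(y(6))**2*(7 + Z) = ((24 - 1*6**3 - 3*6**2 + 6*6)/(3 + 6))**2*(7 - 48) = ((24 - 1*216 - 3*36 + 36)/9)**2*(-41) = ((24 - 216 - 108 + 36)/9)**2*(-41) = ((1/9)*(-264))**2*(-41) = (-88/3)**2*(-41) = (7744/9)*(-41) = -317504/9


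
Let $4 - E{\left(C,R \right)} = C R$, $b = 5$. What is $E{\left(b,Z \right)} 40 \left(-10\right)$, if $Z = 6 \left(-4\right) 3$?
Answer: $-145600$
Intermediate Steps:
$Z = -72$ ($Z = \left(-24\right) 3 = -72$)
$E{\left(C,R \right)} = 4 - C R$
$E{\left(b,Z \right)} 40 \left(-10\right) = \left(4 - 5 \left(-72\right)\right) 40 \left(-10\right) = \left(4 + 360\right) 40 \left(-10\right) = 364 \cdot 40 \left(-10\right) = 14560 \left(-10\right) = -145600$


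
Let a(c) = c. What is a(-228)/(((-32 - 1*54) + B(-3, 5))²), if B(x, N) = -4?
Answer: -19/675 ≈ -0.028148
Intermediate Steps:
a(-228)/(((-32 - 1*54) + B(-3, 5))²) = -228/((-32 - 1*54) - 4)² = -228/((-32 - 54) - 4)² = -228/(-86 - 4)² = -228/((-90)²) = -228/8100 = -228*1/8100 = -19/675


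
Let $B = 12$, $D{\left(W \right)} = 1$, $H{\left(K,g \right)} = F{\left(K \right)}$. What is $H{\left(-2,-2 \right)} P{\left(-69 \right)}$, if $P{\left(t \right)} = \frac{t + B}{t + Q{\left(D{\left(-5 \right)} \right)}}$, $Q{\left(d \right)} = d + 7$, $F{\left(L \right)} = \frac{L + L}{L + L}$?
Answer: $\frac{57}{61} \approx 0.93443$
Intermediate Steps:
$F{\left(L \right)} = 1$ ($F{\left(L \right)} = \frac{2 L}{2 L} = 2 L \frac{1}{2 L} = 1$)
$H{\left(K,g \right)} = 1$
$Q{\left(d \right)} = 7 + d$
$P{\left(t \right)} = \frac{12 + t}{8 + t}$ ($P{\left(t \right)} = \frac{t + 12}{t + \left(7 + 1\right)} = \frac{12 + t}{t + 8} = \frac{12 + t}{8 + t}$)
$H{\left(-2,-2 \right)} P{\left(-69 \right)} = 1 \frac{12 - 69}{8 - 69} = 1 \frac{1}{-61} \left(-57\right) = 1 \left(\left(- \frac{1}{61}\right) \left(-57\right)\right) = 1 \cdot \frac{57}{61} = \frac{57}{61}$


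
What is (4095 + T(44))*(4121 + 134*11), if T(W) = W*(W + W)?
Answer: 44575365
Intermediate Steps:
T(W) = 2*W**2 (T(W) = W*(2*W) = 2*W**2)
(4095 + T(44))*(4121 + 134*11) = (4095 + 2*44**2)*(4121 + 134*11) = (4095 + 2*1936)*(4121 + 1474) = (4095 + 3872)*5595 = 7967*5595 = 44575365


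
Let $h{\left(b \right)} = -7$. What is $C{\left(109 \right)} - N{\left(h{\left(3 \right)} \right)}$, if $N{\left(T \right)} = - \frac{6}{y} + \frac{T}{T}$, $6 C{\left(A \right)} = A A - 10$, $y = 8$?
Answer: $\frac{7913}{4} \approx 1978.3$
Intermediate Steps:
$C{\left(A \right)} = - \frac{5}{3} + \frac{A^{2}}{6}$ ($C{\left(A \right)} = \frac{A A - 10}{6} = \frac{A^{2} - 10}{6} = \frac{-10 + A^{2}}{6} = - \frac{5}{3} + \frac{A^{2}}{6}$)
$N{\left(T \right)} = \frac{1}{4}$ ($N{\left(T \right)} = - \frac{6}{8} + \frac{T}{T} = \left(-6\right) \frac{1}{8} + 1 = - \frac{3}{4} + 1 = \frac{1}{4}$)
$C{\left(109 \right)} - N{\left(h{\left(3 \right)} \right)} = \left(- \frac{5}{3} + \frac{109^{2}}{6}\right) - \frac{1}{4} = \left(- \frac{5}{3} + \frac{1}{6} \cdot 11881\right) - \frac{1}{4} = \left(- \frac{5}{3} + \frac{11881}{6}\right) - \frac{1}{4} = \frac{3957}{2} - \frac{1}{4} = \frac{7913}{4}$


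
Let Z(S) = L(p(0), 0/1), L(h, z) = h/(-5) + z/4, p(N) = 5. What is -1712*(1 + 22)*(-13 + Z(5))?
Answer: 551264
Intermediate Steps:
L(h, z) = -h/5 + z/4 (L(h, z) = h*(-1/5) + z*(1/4) = -h/5 + z/4)
Z(S) = -1 (Z(S) = -1/5*5 + (0/1)/4 = -1 + (0*1)/4 = -1 + (1/4)*0 = -1 + 0 = -1)
-1712*(1 + 22)*(-13 + Z(5)) = -1712*(1 + 22)*(-13 - 1) = -39376*(-14) = -1712*(-322) = 551264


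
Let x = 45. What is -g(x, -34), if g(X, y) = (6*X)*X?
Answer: -12150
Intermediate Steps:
g(X, y) = 6*X**2
-g(x, -34) = -6*45**2 = -6*2025 = -1*12150 = -12150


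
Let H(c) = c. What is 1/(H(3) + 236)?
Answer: 1/239 ≈ 0.0041841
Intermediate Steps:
1/(H(3) + 236) = 1/(3 + 236) = 1/239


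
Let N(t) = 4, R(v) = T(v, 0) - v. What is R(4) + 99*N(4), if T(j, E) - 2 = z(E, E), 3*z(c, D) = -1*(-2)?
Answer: 1184/3 ≈ 394.67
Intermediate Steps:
z(c, D) = 2/3 (z(c, D) = (-1*(-2))/3 = (1/3)*2 = 2/3)
T(j, E) = 8/3 (T(j, E) = 2 + 2/3 = 8/3)
R(v) = 8/3 - v
R(4) + 99*N(4) = (8/3 - 1*4) + 99*4 = (8/3 - 4) + 396 = -4/3 + 396 = 1184/3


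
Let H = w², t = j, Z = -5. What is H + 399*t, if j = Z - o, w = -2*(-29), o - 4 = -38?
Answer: 14935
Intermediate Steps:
o = -34 (o = 4 - 38 = -34)
w = 58
j = 29 (j = -5 - 1*(-34) = -5 + 34 = 29)
t = 29
H = 3364 (H = 58² = 3364)
H + 399*t = 3364 + 399*29 = 3364 + 11571 = 14935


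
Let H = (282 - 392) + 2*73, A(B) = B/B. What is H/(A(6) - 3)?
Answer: -18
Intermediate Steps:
A(B) = 1
H = 36 (H = -110 + 146 = 36)
H/(A(6) - 3) = 36/(1 - 3) = 36/(-2) = 36*(-1/2) = -18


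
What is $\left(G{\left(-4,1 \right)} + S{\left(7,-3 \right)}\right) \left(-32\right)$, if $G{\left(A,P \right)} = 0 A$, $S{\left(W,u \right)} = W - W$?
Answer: $0$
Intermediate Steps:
$S{\left(W,u \right)} = 0$
$G{\left(A,P \right)} = 0$
$\left(G{\left(-4,1 \right)} + S{\left(7,-3 \right)}\right) \left(-32\right) = \left(0 + 0\right) \left(-32\right) = 0 \left(-32\right) = 0$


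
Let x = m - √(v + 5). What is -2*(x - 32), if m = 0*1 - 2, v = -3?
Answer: 68 + 2*√2 ≈ 70.828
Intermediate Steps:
m = -2 (m = 0 - 2 = -2)
x = -2 - √2 (x = -2 - √(-3 + 5) = -2 - √2 ≈ -3.4142)
-2*(x - 32) = -2*((-2 - √2) - 32) = -2*(-34 - √2) = 68 + 2*√2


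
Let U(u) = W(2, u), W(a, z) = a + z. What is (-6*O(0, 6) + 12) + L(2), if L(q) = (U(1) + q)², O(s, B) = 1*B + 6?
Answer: -35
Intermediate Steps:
U(u) = 2 + u
O(s, B) = 6 + B (O(s, B) = B + 6 = 6 + B)
L(q) = (3 + q)² (L(q) = ((2 + 1) + q)² = (3 + q)²)
(-6*O(0, 6) + 12) + L(2) = (-6*(6 + 6) + 12) + (3 + 2)² = (-6*12 + 12) + 5² = (-72 + 12) + 25 = -60 + 25 = -35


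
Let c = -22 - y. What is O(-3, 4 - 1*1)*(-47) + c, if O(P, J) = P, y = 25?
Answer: 94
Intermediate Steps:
c = -47 (c = -22 - 1*25 = -22 - 25 = -47)
O(-3, 4 - 1*1)*(-47) + c = -3*(-47) - 47 = 141 - 47 = 94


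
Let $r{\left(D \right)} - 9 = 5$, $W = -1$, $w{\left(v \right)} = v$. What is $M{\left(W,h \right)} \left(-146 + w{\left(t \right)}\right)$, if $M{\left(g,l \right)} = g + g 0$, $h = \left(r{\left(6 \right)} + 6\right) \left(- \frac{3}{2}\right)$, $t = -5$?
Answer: $151$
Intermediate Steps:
$r{\left(D \right)} = 14$ ($r{\left(D \right)} = 9 + 5 = 14$)
$h = -30$ ($h = \left(14 + 6\right) \left(- \frac{3}{2}\right) = 20 \left(\left(-3\right) \frac{1}{2}\right) = 20 \left(- \frac{3}{2}\right) = -30$)
$M{\left(g,l \right)} = g$ ($M{\left(g,l \right)} = g + 0 = g$)
$M{\left(W,h \right)} \left(-146 + w{\left(t \right)}\right) = - (-146 - 5) = \left(-1\right) \left(-151\right) = 151$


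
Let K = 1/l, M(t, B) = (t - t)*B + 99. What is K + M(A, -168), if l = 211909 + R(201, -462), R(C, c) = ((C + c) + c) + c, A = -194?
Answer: 20861677/210724 ≈ 99.000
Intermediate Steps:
M(t, B) = 99 (M(t, B) = 0*B + 99 = 0 + 99 = 99)
R(C, c) = C + 3*c (R(C, c) = (C + 2*c) + c = C + 3*c)
l = 210724 (l = 211909 + (201 + 3*(-462)) = 211909 + (201 - 1386) = 211909 - 1185 = 210724)
K = 1/210724 ≈ 4.7455e-6
K + M(A, -168) = 1/210724 + 99 = 20861677/210724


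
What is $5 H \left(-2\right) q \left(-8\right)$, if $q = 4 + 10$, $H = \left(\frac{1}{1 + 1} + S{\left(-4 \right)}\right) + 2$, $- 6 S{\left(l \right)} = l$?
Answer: $\frac{10640}{3} \approx 3546.7$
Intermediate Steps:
$S{\left(l \right)} = - \frac{l}{6}$
$H = \frac{19}{6}$ ($H = \left(\frac{1}{1 + 1} - - \frac{2}{3}\right) + 2 = \left(\frac{1}{2} + \frac{2}{3}\right) + 2 = \frac{7}{6} + 2 = \frac{19}{6} \approx 3.1667$)
$q = 14$
$5 H \left(-2\right) q \left(-8\right) = 5 \cdot \frac{19}{6} \left(-2\right) 14 \left(-8\right) = \frac{95}{6} \left(-2\right) 14 \left(-8\right) = \left(- \frac{95}{3}\right) 14 \left(-8\right) = \left(- \frac{1330}{3}\right) \left(-8\right) = \frac{10640}{3}$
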